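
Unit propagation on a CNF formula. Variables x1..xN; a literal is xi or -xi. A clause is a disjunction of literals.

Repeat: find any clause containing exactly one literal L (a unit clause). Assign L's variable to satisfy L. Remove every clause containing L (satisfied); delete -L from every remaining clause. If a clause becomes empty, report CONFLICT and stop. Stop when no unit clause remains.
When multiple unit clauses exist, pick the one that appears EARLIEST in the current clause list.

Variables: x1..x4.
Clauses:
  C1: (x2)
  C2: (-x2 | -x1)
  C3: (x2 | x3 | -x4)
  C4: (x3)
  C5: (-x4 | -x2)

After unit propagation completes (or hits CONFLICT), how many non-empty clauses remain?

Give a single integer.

Answer: 0

Derivation:
unit clause [2] forces x2=T; simplify:
  drop -2 from [-2, -1] -> [-1]
  drop -2 from [-4, -2] -> [-4]
  satisfied 2 clause(s); 3 remain; assigned so far: [2]
unit clause [-1] forces x1=F; simplify:
  satisfied 1 clause(s); 2 remain; assigned so far: [1, 2]
unit clause [3] forces x3=T; simplify:
  satisfied 1 clause(s); 1 remain; assigned so far: [1, 2, 3]
unit clause [-4] forces x4=F; simplify:
  satisfied 1 clause(s); 0 remain; assigned so far: [1, 2, 3, 4]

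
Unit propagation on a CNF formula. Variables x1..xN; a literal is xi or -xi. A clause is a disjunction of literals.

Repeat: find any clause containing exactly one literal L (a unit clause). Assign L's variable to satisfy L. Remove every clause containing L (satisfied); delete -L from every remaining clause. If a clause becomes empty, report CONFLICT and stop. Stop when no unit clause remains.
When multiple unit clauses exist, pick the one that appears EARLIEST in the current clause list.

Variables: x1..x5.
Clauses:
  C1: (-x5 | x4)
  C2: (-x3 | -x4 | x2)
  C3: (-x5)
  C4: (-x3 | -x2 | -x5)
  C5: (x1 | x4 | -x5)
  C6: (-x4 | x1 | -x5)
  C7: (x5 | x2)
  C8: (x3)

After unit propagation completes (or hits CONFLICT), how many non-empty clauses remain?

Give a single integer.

Answer: 0

Derivation:
unit clause [-5] forces x5=F; simplify:
  drop 5 from [5, 2] -> [2]
  satisfied 5 clause(s); 3 remain; assigned so far: [5]
unit clause [2] forces x2=T; simplify:
  satisfied 2 clause(s); 1 remain; assigned so far: [2, 5]
unit clause [3] forces x3=T; simplify:
  satisfied 1 clause(s); 0 remain; assigned so far: [2, 3, 5]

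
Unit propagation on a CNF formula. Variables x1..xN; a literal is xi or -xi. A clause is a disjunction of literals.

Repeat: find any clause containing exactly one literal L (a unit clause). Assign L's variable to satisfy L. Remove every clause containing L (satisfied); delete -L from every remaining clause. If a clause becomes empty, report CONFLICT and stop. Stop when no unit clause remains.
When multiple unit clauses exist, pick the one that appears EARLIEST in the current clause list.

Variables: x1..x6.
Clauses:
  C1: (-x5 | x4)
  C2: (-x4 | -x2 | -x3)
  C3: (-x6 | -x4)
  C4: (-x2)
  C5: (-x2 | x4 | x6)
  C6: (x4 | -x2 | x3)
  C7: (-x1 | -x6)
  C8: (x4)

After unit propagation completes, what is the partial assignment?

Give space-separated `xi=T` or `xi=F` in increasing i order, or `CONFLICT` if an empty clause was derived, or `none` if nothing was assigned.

unit clause [-2] forces x2=F; simplify:
  satisfied 4 clause(s); 4 remain; assigned so far: [2]
unit clause [4] forces x4=T; simplify:
  drop -4 from [-6, -4] -> [-6]
  satisfied 2 clause(s); 2 remain; assigned so far: [2, 4]
unit clause [-6] forces x6=F; simplify:
  satisfied 2 clause(s); 0 remain; assigned so far: [2, 4, 6]

Answer: x2=F x4=T x6=F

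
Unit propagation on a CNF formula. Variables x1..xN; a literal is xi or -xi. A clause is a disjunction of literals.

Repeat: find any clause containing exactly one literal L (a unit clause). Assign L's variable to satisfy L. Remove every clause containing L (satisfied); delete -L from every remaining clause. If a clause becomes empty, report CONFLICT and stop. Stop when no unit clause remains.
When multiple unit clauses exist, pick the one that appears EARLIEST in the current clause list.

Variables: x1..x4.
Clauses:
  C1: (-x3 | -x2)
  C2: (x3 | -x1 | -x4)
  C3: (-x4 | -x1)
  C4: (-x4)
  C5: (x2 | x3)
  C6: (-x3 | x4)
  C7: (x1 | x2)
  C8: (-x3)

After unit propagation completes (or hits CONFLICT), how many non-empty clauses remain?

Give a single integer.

unit clause [-4] forces x4=F; simplify:
  drop 4 from [-3, 4] -> [-3]
  satisfied 3 clause(s); 5 remain; assigned so far: [4]
unit clause [-3] forces x3=F; simplify:
  drop 3 from [2, 3] -> [2]
  satisfied 3 clause(s); 2 remain; assigned so far: [3, 4]
unit clause [2] forces x2=T; simplify:
  satisfied 2 clause(s); 0 remain; assigned so far: [2, 3, 4]

Answer: 0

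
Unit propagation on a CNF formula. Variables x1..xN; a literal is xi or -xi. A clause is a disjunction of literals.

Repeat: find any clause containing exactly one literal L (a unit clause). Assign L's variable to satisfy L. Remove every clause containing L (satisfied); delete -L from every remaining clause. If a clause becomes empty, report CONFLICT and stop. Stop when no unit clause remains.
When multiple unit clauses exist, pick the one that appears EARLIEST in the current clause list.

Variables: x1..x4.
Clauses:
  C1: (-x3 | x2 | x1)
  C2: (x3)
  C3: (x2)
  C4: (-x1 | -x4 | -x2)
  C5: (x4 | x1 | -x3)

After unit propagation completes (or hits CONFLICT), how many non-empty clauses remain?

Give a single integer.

Answer: 2

Derivation:
unit clause [3] forces x3=T; simplify:
  drop -3 from [-3, 2, 1] -> [2, 1]
  drop -3 from [4, 1, -3] -> [4, 1]
  satisfied 1 clause(s); 4 remain; assigned so far: [3]
unit clause [2] forces x2=T; simplify:
  drop -2 from [-1, -4, -2] -> [-1, -4]
  satisfied 2 clause(s); 2 remain; assigned so far: [2, 3]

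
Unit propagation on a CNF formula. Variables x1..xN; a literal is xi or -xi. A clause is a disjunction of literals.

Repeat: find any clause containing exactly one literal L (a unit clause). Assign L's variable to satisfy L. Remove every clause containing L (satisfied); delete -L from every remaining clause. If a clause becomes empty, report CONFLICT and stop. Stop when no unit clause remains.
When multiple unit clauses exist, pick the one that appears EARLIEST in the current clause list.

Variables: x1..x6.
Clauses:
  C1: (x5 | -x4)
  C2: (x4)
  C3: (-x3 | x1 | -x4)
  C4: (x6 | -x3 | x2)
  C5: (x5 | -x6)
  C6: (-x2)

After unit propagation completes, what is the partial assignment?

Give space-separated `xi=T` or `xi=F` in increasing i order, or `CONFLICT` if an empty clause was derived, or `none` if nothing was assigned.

Answer: x2=F x4=T x5=T

Derivation:
unit clause [4] forces x4=T; simplify:
  drop -4 from [5, -4] -> [5]
  drop -4 from [-3, 1, -4] -> [-3, 1]
  satisfied 1 clause(s); 5 remain; assigned so far: [4]
unit clause [5] forces x5=T; simplify:
  satisfied 2 clause(s); 3 remain; assigned so far: [4, 5]
unit clause [-2] forces x2=F; simplify:
  drop 2 from [6, -3, 2] -> [6, -3]
  satisfied 1 clause(s); 2 remain; assigned so far: [2, 4, 5]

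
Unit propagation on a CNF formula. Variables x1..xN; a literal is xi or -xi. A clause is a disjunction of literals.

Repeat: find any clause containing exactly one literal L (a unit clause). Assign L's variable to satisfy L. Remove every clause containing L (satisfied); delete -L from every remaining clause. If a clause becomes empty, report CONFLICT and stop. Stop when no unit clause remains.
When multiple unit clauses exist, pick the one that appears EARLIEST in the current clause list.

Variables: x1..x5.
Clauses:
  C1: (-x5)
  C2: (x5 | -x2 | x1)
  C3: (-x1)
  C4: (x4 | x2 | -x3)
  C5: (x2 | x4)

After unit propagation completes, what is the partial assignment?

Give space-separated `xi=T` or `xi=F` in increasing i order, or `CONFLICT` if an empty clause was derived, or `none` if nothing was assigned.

unit clause [-5] forces x5=F; simplify:
  drop 5 from [5, -2, 1] -> [-2, 1]
  satisfied 1 clause(s); 4 remain; assigned so far: [5]
unit clause [-1] forces x1=F; simplify:
  drop 1 from [-2, 1] -> [-2]
  satisfied 1 clause(s); 3 remain; assigned so far: [1, 5]
unit clause [-2] forces x2=F; simplify:
  drop 2 from [4, 2, -3] -> [4, -3]
  drop 2 from [2, 4] -> [4]
  satisfied 1 clause(s); 2 remain; assigned so far: [1, 2, 5]
unit clause [4] forces x4=T; simplify:
  satisfied 2 clause(s); 0 remain; assigned so far: [1, 2, 4, 5]

Answer: x1=F x2=F x4=T x5=F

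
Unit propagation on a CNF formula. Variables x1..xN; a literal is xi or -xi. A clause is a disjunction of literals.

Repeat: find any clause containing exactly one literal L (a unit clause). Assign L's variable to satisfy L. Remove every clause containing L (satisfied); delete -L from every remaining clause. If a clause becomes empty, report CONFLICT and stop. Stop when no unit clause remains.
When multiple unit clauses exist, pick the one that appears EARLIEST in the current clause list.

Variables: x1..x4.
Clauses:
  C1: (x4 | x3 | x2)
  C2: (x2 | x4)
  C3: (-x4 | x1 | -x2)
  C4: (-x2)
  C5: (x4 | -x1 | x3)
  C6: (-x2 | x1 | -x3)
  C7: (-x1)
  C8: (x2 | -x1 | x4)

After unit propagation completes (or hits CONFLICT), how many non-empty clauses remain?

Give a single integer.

Answer: 0

Derivation:
unit clause [-2] forces x2=F; simplify:
  drop 2 from [4, 3, 2] -> [4, 3]
  drop 2 from [2, 4] -> [4]
  drop 2 from [2, -1, 4] -> [-1, 4]
  satisfied 3 clause(s); 5 remain; assigned so far: [2]
unit clause [4] forces x4=T; simplify:
  satisfied 4 clause(s); 1 remain; assigned so far: [2, 4]
unit clause [-1] forces x1=F; simplify:
  satisfied 1 clause(s); 0 remain; assigned so far: [1, 2, 4]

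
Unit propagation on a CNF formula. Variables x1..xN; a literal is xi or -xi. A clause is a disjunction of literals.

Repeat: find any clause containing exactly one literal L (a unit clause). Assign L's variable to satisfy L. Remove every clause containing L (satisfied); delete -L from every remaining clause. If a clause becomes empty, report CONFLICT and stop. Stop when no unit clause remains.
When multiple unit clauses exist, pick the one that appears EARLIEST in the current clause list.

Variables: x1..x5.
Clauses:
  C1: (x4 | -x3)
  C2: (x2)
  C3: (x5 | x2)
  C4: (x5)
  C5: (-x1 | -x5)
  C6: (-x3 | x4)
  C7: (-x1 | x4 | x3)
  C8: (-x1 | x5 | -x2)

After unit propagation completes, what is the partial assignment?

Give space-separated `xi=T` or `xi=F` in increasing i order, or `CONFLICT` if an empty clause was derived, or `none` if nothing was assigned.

unit clause [2] forces x2=T; simplify:
  drop -2 from [-1, 5, -2] -> [-1, 5]
  satisfied 2 clause(s); 6 remain; assigned so far: [2]
unit clause [5] forces x5=T; simplify:
  drop -5 from [-1, -5] -> [-1]
  satisfied 2 clause(s); 4 remain; assigned so far: [2, 5]
unit clause [-1] forces x1=F; simplify:
  satisfied 2 clause(s); 2 remain; assigned so far: [1, 2, 5]

Answer: x1=F x2=T x5=T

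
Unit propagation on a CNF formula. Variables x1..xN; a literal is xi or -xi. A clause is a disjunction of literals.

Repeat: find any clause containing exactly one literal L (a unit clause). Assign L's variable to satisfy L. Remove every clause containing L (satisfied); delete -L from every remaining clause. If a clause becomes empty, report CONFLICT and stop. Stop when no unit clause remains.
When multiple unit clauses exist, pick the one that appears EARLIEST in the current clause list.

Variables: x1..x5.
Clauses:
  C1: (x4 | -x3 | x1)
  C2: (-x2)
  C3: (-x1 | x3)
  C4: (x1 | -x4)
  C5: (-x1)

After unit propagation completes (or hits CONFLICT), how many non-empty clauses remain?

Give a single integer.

unit clause [-2] forces x2=F; simplify:
  satisfied 1 clause(s); 4 remain; assigned so far: [2]
unit clause [-1] forces x1=F; simplify:
  drop 1 from [4, -3, 1] -> [4, -3]
  drop 1 from [1, -4] -> [-4]
  satisfied 2 clause(s); 2 remain; assigned so far: [1, 2]
unit clause [-4] forces x4=F; simplify:
  drop 4 from [4, -3] -> [-3]
  satisfied 1 clause(s); 1 remain; assigned so far: [1, 2, 4]
unit clause [-3] forces x3=F; simplify:
  satisfied 1 clause(s); 0 remain; assigned so far: [1, 2, 3, 4]

Answer: 0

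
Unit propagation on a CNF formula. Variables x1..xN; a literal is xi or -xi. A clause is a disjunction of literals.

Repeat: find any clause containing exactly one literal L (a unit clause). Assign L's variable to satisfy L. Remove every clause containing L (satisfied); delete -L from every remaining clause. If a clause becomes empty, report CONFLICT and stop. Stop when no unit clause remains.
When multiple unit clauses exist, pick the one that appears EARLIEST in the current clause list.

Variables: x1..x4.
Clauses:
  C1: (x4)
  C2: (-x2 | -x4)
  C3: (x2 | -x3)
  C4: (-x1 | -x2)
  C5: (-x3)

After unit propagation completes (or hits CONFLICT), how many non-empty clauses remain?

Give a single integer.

Answer: 0

Derivation:
unit clause [4] forces x4=T; simplify:
  drop -4 from [-2, -4] -> [-2]
  satisfied 1 clause(s); 4 remain; assigned so far: [4]
unit clause [-2] forces x2=F; simplify:
  drop 2 from [2, -3] -> [-3]
  satisfied 2 clause(s); 2 remain; assigned so far: [2, 4]
unit clause [-3] forces x3=F; simplify:
  satisfied 2 clause(s); 0 remain; assigned so far: [2, 3, 4]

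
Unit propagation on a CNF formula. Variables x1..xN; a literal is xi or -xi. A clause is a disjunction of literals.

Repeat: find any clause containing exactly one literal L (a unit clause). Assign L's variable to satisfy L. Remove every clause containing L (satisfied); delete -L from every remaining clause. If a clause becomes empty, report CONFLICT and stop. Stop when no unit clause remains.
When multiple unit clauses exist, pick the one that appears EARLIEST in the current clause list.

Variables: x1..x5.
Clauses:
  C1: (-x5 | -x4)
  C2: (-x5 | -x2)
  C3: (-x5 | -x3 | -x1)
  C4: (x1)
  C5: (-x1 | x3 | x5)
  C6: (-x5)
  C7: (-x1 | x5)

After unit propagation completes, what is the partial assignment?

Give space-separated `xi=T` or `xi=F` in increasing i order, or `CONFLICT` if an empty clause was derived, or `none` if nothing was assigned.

Answer: CONFLICT

Derivation:
unit clause [1] forces x1=T; simplify:
  drop -1 from [-5, -3, -1] -> [-5, -3]
  drop -1 from [-1, 3, 5] -> [3, 5]
  drop -1 from [-1, 5] -> [5]
  satisfied 1 clause(s); 6 remain; assigned so far: [1]
unit clause [-5] forces x5=F; simplify:
  drop 5 from [3, 5] -> [3]
  drop 5 from [5] -> [] (empty!)
  satisfied 4 clause(s); 2 remain; assigned so far: [1, 5]
CONFLICT (empty clause)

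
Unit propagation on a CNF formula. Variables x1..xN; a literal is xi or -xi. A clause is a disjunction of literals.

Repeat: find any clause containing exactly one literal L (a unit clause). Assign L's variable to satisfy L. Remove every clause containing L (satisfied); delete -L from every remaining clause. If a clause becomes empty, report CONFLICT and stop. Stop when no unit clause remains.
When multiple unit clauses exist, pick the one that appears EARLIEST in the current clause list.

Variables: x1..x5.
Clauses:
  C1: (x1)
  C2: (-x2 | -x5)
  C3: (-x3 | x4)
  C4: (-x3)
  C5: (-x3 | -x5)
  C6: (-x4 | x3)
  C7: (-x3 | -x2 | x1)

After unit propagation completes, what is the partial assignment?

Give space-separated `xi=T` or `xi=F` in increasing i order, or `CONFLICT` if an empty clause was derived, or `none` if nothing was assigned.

unit clause [1] forces x1=T; simplify:
  satisfied 2 clause(s); 5 remain; assigned so far: [1]
unit clause [-3] forces x3=F; simplify:
  drop 3 from [-4, 3] -> [-4]
  satisfied 3 clause(s); 2 remain; assigned so far: [1, 3]
unit clause [-4] forces x4=F; simplify:
  satisfied 1 clause(s); 1 remain; assigned so far: [1, 3, 4]

Answer: x1=T x3=F x4=F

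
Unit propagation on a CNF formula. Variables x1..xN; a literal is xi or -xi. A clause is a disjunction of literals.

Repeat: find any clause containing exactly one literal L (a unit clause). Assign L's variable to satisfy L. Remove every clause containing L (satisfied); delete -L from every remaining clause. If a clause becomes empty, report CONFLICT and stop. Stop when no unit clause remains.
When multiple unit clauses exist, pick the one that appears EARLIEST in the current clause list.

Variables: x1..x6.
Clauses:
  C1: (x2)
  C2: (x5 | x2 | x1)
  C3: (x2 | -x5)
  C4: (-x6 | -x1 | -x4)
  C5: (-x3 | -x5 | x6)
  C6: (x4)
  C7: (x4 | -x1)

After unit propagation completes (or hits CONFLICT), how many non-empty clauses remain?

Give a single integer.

Answer: 2

Derivation:
unit clause [2] forces x2=T; simplify:
  satisfied 3 clause(s); 4 remain; assigned so far: [2]
unit clause [4] forces x4=T; simplify:
  drop -4 from [-6, -1, -4] -> [-6, -1]
  satisfied 2 clause(s); 2 remain; assigned so far: [2, 4]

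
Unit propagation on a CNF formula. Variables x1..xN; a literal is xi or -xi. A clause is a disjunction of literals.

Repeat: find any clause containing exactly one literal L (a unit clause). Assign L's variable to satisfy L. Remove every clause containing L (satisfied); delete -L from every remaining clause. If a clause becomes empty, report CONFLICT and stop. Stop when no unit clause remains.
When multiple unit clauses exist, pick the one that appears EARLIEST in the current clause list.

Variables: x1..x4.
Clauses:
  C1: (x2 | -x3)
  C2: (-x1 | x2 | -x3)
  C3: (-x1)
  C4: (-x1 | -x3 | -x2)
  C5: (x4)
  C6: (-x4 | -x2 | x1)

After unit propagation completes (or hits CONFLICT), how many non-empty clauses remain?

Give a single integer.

Answer: 0

Derivation:
unit clause [-1] forces x1=F; simplify:
  drop 1 from [-4, -2, 1] -> [-4, -2]
  satisfied 3 clause(s); 3 remain; assigned so far: [1]
unit clause [4] forces x4=T; simplify:
  drop -4 from [-4, -2] -> [-2]
  satisfied 1 clause(s); 2 remain; assigned so far: [1, 4]
unit clause [-2] forces x2=F; simplify:
  drop 2 from [2, -3] -> [-3]
  satisfied 1 clause(s); 1 remain; assigned so far: [1, 2, 4]
unit clause [-3] forces x3=F; simplify:
  satisfied 1 clause(s); 0 remain; assigned so far: [1, 2, 3, 4]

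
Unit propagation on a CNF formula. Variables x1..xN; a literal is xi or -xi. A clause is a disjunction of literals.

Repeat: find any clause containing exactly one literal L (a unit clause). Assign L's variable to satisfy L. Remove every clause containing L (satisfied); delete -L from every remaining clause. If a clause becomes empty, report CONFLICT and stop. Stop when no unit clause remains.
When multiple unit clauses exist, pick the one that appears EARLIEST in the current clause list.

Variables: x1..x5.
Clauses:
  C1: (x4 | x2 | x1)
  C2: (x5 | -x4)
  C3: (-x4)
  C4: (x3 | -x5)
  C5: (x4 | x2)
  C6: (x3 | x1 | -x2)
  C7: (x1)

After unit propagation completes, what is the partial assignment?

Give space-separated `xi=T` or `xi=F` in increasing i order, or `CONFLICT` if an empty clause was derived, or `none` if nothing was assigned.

unit clause [-4] forces x4=F; simplify:
  drop 4 from [4, 2, 1] -> [2, 1]
  drop 4 from [4, 2] -> [2]
  satisfied 2 clause(s); 5 remain; assigned so far: [4]
unit clause [2] forces x2=T; simplify:
  drop -2 from [3, 1, -2] -> [3, 1]
  satisfied 2 clause(s); 3 remain; assigned so far: [2, 4]
unit clause [1] forces x1=T; simplify:
  satisfied 2 clause(s); 1 remain; assigned so far: [1, 2, 4]

Answer: x1=T x2=T x4=F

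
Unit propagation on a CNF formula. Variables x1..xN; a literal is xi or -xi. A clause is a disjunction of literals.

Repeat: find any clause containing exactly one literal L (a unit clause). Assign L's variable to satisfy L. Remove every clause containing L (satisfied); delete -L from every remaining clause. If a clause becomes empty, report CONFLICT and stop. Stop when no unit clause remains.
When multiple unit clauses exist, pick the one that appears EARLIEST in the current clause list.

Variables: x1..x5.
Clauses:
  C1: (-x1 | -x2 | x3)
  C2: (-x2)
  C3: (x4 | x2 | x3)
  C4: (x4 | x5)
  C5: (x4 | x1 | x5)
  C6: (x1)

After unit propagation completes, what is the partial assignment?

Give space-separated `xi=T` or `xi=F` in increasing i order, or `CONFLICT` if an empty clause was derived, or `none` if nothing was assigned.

Answer: x1=T x2=F

Derivation:
unit clause [-2] forces x2=F; simplify:
  drop 2 from [4, 2, 3] -> [4, 3]
  satisfied 2 clause(s); 4 remain; assigned so far: [2]
unit clause [1] forces x1=T; simplify:
  satisfied 2 clause(s); 2 remain; assigned so far: [1, 2]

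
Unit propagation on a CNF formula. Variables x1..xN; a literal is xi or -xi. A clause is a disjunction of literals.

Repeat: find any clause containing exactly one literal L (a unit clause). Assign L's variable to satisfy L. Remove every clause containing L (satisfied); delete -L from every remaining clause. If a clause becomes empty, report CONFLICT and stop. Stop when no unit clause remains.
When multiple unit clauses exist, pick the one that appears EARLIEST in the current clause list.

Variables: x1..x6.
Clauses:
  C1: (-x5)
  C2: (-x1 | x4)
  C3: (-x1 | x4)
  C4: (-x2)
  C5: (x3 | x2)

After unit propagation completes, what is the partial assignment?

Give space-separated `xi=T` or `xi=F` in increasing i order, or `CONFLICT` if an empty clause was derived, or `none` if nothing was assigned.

Answer: x2=F x3=T x5=F

Derivation:
unit clause [-5] forces x5=F; simplify:
  satisfied 1 clause(s); 4 remain; assigned so far: [5]
unit clause [-2] forces x2=F; simplify:
  drop 2 from [3, 2] -> [3]
  satisfied 1 clause(s); 3 remain; assigned so far: [2, 5]
unit clause [3] forces x3=T; simplify:
  satisfied 1 clause(s); 2 remain; assigned so far: [2, 3, 5]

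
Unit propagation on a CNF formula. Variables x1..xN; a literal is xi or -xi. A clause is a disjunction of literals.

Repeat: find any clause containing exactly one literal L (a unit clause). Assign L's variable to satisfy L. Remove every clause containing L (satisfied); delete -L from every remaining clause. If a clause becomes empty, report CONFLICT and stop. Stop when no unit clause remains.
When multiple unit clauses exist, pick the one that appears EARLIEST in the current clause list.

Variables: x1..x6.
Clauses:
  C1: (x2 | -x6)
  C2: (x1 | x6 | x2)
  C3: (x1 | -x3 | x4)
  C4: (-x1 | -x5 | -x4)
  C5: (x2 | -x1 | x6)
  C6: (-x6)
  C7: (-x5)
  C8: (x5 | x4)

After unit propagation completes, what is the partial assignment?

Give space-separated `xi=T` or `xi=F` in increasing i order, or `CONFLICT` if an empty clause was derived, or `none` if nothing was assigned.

Answer: x4=T x5=F x6=F

Derivation:
unit clause [-6] forces x6=F; simplify:
  drop 6 from [1, 6, 2] -> [1, 2]
  drop 6 from [2, -1, 6] -> [2, -1]
  satisfied 2 clause(s); 6 remain; assigned so far: [6]
unit clause [-5] forces x5=F; simplify:
  drop 5 from [5, 4] -> [4]
  satisfied 2 clause(s); 4 remain; assigned so far: [5, 6]
unit clause [4] forces x4=T; simplify:
  satisfied 2 clause(s); 2 remain; assigned so far: [4, 5, 6]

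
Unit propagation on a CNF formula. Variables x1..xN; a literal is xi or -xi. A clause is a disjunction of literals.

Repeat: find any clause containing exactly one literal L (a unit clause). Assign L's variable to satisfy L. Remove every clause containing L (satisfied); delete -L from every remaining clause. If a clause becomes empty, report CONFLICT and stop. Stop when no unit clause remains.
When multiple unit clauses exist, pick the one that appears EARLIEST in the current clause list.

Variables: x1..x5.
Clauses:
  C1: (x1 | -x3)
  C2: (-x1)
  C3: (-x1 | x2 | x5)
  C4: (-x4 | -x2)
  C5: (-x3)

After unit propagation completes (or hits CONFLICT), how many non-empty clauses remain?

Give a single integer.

Answer: 1

Derivation:
unit clause [-1] forces x1=F; simplify:
  drop 1 from [1, -3] -> [-3]
  satisfied 2 clause(s); 3 remain; assigned so far: [1]
unit clause [-3] forces x3=F; simplify:
  satisfied 2 clause(s); 1 remain; assigned so far: [1, 3]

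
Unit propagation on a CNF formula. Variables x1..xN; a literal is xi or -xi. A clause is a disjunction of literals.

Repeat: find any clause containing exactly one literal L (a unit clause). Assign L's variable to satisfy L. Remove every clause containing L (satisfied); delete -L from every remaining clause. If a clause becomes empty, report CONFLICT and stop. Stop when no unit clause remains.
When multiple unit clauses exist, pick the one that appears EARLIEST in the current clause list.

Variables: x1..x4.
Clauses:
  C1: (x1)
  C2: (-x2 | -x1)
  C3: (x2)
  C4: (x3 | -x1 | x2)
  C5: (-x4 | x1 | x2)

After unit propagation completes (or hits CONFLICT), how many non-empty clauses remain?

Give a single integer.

unit clause [1] forces x1=T; simplify:
  drop -1 from [-2, -1] -> [-2]
  drop -1 from [3, -1, 2] -> [3, 2]
  satisfied 2 clause(s); 3 remain; assigned so far: [1]
unit clause [-2] forces x2=F; simplify:
  drop 2 from [2] -> [] (empty!)
  drop 2 from [3, 2] -> [3]
  satisfied 1 clause(s); 2 remain; assigned so far: [1, 2]
CONFLICT (empty clause)

Answer: 1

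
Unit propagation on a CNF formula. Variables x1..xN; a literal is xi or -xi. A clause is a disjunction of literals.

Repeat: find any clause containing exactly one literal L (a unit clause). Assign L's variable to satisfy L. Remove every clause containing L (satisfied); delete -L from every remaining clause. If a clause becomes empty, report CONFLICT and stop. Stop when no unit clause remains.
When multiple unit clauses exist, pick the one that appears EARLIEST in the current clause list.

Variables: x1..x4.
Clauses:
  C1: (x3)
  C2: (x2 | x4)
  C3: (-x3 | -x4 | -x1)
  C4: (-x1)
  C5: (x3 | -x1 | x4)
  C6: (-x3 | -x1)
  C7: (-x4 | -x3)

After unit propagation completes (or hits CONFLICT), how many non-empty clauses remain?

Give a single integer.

Answer: 0

Derivation:
unit clause [3] forces x3=T; simplify:
  drop -3 from [-3, -4, -1] -> [-4, -1]
  drop -3 from [-3, -1] -> [-1]
  drop -3 from [-4, -3] -> [-4]
  satisfied 2 clause(s); 5 remain; assigned so far: [3]
unit clause [-1] forces x1=F; simplify:
  satisfied 3 clause(s); 2 remain; assigned so far: [1, 3]
unit clause [-4] forces x4=F; simplify:
  drop 4 from [2, 4] -> [2]
  satisfied 1 clause(s); 1 remain; assigned so far: [1, 3, 4]
unit clause [2] forces x2=T; simplify:
  satisfied 1 clause(s); 0 remain; assigned so far: [1, 2, 3, 4]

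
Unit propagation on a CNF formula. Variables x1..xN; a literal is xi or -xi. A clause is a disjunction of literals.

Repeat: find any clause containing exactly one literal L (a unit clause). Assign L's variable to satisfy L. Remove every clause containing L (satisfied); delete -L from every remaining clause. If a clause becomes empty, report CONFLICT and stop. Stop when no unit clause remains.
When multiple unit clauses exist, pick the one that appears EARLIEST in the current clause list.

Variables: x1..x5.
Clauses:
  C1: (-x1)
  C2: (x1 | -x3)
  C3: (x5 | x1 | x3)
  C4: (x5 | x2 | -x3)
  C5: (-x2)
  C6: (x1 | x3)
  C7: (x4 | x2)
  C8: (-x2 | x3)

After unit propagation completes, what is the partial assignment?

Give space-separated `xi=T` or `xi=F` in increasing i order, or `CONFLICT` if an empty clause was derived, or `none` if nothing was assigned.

unit clause [-1] forces x1=F; simplify:
  drop 1 from [1, -3] -> [-3]
  drop 1 from [5, 1, 3] -> [5, 3]
  drop 1 from [1, 3] -> [3]
  satisfied 1 clause(s); 7 remain; assigned so far: [1]
unit clause [-3] forces x3=F; simplify:
  drop 3 from [5, 3] -> [5]
  drop 3 from [3] -> [] (empty!)
  drop 3 from [-2, 3] -> [-2]
  satisfied 2 clause(s); 5 remain; assigned so far: [1, 3]
CONFLICT (empty clause)

Answer: CONFLICT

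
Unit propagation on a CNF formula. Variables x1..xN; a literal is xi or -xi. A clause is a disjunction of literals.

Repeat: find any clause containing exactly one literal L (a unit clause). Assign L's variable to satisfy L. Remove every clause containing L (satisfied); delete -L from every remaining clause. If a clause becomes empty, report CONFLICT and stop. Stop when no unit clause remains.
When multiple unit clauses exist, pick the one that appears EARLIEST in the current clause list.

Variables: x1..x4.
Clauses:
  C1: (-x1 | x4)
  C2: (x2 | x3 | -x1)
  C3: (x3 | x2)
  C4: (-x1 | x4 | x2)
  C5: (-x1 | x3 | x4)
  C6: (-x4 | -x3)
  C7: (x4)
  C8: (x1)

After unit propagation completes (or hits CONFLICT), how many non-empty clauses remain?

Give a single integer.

unit clause [4] forces x4=T; simplify:
  drop -4 from [-4, -3] -> [-3]
  satisfied 4 clause(s); 4 remain; assigned so far: [4]
unit clause [-3] forces x3=F; simplify:
  drop 3 from [2, 3, -1] -> [2, -1]
  drop 3 from [3, 2] -> [2]
  satisfied 1 clause(s); 3 remain; assigned so far: [3, 4]
unit clause [2] forces x2=T; simplify:
  satisfied 2 clause(s); 1 remain; assigned so far: [2, 3, 4]
unit clause [1] forces x1=T; simplify:
  satisfied 1 clause(s); 0 remain; assigned so far: [1, 2, 3, 4]

Answer: 0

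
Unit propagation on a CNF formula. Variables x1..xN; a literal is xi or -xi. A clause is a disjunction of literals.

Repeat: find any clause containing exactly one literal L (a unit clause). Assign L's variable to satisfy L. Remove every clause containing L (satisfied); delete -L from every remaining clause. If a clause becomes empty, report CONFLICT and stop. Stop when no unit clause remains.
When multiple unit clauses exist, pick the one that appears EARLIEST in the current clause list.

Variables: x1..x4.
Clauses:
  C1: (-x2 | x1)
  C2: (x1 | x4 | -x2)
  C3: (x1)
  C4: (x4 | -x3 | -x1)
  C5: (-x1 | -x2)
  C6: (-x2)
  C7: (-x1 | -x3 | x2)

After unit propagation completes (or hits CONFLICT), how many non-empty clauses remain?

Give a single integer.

Answer: 0

Derivation:
unit clause [1] forces x1=T; simplify:
  drop -1 from [4, -3, -1] -> [4, -3]
  drop -1 from [-1, -2] -> [-2]
  drop -1 from [-1, -3, 2] -> [-3, 2]
  satisfied 3 clause(s); 4 remain; assigned so far: [1]
unit clause [-2] forces x2=F; simplify:
  drop 2 from [-3, 2] -> [-3]
  satisfied 2 clause(s); 2 remain; assigned so far: [1, 2]
unit clause [-3] forces x3=F; simplify:
  satisfied 2 clause(s); 0 remain; assigned so far: [1, 2, 3]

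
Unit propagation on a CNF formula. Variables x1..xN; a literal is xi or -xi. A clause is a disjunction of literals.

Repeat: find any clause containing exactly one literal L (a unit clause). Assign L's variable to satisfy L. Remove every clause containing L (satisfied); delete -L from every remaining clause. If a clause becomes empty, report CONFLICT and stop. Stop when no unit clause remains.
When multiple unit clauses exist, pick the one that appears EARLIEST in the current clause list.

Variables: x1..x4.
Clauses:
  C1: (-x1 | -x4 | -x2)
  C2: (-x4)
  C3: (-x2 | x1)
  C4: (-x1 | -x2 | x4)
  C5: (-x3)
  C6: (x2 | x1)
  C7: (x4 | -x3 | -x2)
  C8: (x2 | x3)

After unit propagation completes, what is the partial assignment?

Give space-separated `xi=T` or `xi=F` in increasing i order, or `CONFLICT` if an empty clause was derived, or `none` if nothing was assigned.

Answer: CONFLICT

Derivation:
unit clause [-4] forces x4=F; simplify:
  drop 4 from [-1, -2, 4] -> [-1, -2]
  drop 4 from [4, -3, -2] -> [-3, -2]
  satisfied 2 clause(s); 6 remain; assigned so far: [4]
unit clause [-3] forces x3=F; simplify:
  drop 3 from [2, 3] -> [2]
  satisfied 2 clause(s); 4 remain; assigned so far: [3, 4]
unit clause [2] forces x2=T; simplify:
  drop -2 from [-2, 1] -> [1]
  drop -2 from [-1, -2] -> [-1]
  satisfied 2 clause(s); 2 remain; assigned so far: [2, 3, 4]
unit clause [1] forces x1=T; simplify:
  drop -1 from [-1] -> [] (empty!)
  satisfied 1 clause(s); 1 remain; assigned so far: [1, 2, 3, 4]
CONFLICT (empty clause)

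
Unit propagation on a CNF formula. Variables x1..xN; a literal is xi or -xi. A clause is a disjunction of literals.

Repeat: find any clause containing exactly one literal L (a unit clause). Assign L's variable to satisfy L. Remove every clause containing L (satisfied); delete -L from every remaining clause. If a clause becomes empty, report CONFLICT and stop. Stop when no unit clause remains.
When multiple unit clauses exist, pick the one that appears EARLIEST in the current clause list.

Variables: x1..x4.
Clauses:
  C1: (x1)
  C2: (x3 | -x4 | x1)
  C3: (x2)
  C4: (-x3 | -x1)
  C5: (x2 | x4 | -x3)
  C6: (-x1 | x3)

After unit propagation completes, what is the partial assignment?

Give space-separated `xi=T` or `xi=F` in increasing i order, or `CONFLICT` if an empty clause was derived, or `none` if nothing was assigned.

unit clause [1] forces x1=T; simplify:
  drop -1 from [-3, -1] -> [-3]
  drop -1 from [-1, 3] -> [3]
  satisfied 2 clause(s); 4 remain; assigned so far: [1]
unit clause [2] forces x2=T; simplify:
  satisfied 2 clause(s); 2 remain; assigned so far: [1, 2]
unit clause [-3] forces x3=F; simplify:
  drop 3 from [3] -> [] (empty!)
  satisfied 1 clause(s); 1 remain; assigned so far: [1, 2, 3]
CONFLICT (empty clause)

Answer: CONFLICT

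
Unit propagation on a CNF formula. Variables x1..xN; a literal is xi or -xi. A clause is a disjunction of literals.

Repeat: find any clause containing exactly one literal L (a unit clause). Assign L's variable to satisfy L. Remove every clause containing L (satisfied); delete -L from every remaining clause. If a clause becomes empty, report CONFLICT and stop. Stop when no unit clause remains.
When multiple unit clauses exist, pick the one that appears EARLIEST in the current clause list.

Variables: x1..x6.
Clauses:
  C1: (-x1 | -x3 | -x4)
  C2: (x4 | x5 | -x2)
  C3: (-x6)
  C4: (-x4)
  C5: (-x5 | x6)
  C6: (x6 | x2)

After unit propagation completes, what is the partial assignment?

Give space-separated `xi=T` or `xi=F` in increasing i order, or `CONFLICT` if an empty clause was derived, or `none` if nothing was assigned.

Answer: CONFLICT

Derivation:
unit clause [-6] forces x6=F; simplify:
  drop 6 from [-5, 6] -> [-5]
  drop 6 from [6, 2] -> [2]
  satisfied 1 clause(s); 5 remain; assigned so far: [6]
unit clause [-4] forces x4=F; simplify:
  drop 4 from [4, 5, -2] -> [5, -2]
  satisfied 2 clause(s); 3 remain; assigned so far: [4, 6]
unit clause [-5] forces x5=F; simplify:
  drop 5 from [5, -2] -> [-2]
  satisfied 1 clause(s); 2 remain; assigned so far: [4, 5, 6]
unit clause [-2] forces x2=F; simplify:
  drop 2 from [2] -> [] (empty!)
  satisfied 1 clause(s); 1 remain; assigned so far: [2, 4, 5, 6]
CONFLICT (empty clause)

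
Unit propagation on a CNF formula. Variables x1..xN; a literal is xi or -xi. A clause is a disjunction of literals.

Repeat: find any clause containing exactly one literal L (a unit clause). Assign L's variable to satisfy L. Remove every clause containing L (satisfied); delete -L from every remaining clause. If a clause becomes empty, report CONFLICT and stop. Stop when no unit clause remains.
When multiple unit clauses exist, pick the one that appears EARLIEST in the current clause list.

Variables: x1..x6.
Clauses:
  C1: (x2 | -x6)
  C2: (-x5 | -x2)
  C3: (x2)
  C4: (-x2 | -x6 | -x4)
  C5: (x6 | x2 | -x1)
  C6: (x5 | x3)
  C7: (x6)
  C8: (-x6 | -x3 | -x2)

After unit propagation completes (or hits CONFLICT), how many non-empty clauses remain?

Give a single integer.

Answer: 1

Derivation:
unit clause [2] forces x2=T; simplify:
  drop -2 from [-5, -2] -> [-5]
  drop -2 from [-2, -6, -4] -> [-6, -4]
  drop -2 from [-6, -3, -2] -> [-6, -3]
  satisfied 3 clause(s); 5 remain; assigned so far: [2]
unit clause [-5] forces x5=F; simplify:
  drop 5 from [5, 3] -> [3]
  satisfied 1 clause(s); 4 remain; assigned so far: [2, 5]
unit clause [3] forces x3=T; simplify:
  drop -3 from [-6, -3] -> [-6]
  satisfied 1 clause(s); 3 remain; assigned so far: [2, 3, 5]
unit clause [6] forces x6=T; simplify:
  drop -6 from [-6, -4] -> [-4]
  drop -6 from [-6] -> [] (empty!)
  satisfied 1 clause(s); 2 remain; assigned so far: [2, 3, 5, 6]
CONFLICT (empty clause)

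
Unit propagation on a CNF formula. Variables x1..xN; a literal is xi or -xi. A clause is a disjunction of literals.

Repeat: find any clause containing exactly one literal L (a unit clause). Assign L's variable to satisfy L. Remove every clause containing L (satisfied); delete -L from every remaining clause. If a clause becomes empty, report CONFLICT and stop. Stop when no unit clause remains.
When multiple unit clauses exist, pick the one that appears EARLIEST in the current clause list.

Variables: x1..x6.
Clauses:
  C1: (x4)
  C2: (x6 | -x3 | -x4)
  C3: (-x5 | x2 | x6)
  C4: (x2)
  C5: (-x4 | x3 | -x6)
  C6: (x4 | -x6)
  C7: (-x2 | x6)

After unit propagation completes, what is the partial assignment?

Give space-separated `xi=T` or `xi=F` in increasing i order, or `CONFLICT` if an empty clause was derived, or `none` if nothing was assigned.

unit clause [4] forces x4=T; simplify:
  drop -4 from [6, -3, -4] -> [6, -3]
  drop -4 from [-4, 3, -6] -> [3, -6]
  satisfied 2 clause(s); 5 remain; assigned so far: [4]
unit clause [2] forces x2=T; simplify:
  drop -2 from [-2, 6] -> [6]
  satisfied 2 clause(s); 3 remain; assigned so far: [2, 4]
unit clause [6] forces x6=T; simplify:
  drop -6 from [3, -6] -> [3]
  satisfied 2 clause(s); 1 remain; assigned so far: [2, 4, 6]
unit clause [3] forces x3=T; simplify:
  satisfied 1 clause(s); 0 remain; assigned so far: [2, 3, 4, 6]

Answer: x2=T x3=T x4=T x6=T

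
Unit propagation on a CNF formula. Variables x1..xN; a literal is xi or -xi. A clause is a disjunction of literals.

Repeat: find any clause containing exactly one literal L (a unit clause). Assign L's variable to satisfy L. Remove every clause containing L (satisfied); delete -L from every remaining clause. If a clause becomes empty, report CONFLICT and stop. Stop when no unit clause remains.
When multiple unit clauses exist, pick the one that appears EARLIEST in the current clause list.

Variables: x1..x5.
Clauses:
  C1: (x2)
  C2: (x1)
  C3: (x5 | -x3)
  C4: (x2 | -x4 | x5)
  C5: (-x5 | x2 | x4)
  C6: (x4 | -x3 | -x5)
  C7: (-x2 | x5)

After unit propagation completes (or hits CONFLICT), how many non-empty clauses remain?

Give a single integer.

unit clause [2] forces x2=T; simplify:
  drop -2 from [-2, 5] -> [5]
  satisfied 3 clause(s); 4 remain; assigned so far: [2]
unit clause [1] forces x1=T; simplify:
  satisfied 1 clause(s); 3 remain; assigned so far: [1, 2]
unit clause [5] forces x5=T; simplify:
  drop -5 from [4, -3, -5] -> [4, -3]
  satisfied 2 clause(s); 1 remain; assigned so far: [1, 2, 5]

Answer: 1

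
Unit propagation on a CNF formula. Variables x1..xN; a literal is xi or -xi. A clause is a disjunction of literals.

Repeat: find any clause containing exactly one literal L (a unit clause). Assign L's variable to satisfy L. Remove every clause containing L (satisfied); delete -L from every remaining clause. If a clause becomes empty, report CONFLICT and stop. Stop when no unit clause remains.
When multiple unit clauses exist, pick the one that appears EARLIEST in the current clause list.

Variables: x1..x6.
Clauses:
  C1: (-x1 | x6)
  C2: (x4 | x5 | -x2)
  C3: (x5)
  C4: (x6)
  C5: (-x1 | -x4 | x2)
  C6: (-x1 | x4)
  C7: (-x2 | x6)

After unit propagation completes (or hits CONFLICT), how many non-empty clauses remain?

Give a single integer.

unit clause [5] forces x5=T; simplify:
  satisfied 2 clause(s); 5 remain; assigned so far: [5]
unit clause [6] forces x6=T; simplify:
  satisfied 3 clause(s); 2 remain; assigned so far: [5, 6]

Answer: 2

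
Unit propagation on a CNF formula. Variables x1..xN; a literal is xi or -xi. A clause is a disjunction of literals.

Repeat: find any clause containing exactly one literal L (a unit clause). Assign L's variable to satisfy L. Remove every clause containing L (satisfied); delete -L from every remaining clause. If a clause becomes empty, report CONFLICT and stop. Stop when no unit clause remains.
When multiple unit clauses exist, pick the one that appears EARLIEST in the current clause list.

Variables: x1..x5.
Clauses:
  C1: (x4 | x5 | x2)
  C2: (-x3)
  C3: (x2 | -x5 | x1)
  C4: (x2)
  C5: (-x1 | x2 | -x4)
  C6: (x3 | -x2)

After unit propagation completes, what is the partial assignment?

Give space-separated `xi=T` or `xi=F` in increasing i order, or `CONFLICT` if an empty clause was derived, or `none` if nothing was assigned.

unit clause [-3] forces x3=F; simplify:
  drop 3 from [3, -2] -> [-2]
  satisfied 1 clause(s); 5 remain; assigned so far: [3]
unit clause [2] forces x2=T; simplify:
  drop -2 from [-2] -> [] (empty!)
  satisfied 4 clause(s); 1 remain; assigned so far: [2, 3]
CONFLICT (empty clause)

Answer: CONFLICT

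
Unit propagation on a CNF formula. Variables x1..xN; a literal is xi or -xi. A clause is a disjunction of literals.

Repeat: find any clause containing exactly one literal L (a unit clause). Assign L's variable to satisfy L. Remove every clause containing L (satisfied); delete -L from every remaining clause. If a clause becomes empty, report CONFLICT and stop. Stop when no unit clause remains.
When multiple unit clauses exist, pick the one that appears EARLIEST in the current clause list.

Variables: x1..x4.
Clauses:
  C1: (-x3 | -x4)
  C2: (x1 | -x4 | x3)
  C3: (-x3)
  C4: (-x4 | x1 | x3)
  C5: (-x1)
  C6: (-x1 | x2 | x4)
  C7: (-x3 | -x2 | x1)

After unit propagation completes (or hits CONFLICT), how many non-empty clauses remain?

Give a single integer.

unit clause [-3] forces x3=F; simplify:
  drop 3 from [1, -4, 3] -> [1, -4]
  drop 3 from [-4, 1, 3] -> [-4, 1]
  satisfied 3 clause(s); 4 remain; assigned so far: [3]
unit clause [-1] forces x1=F; simplify:
  drop 1 from [1, -4] -> [-4]
  drop 1 from [-4, 1] -> [-4]
  satisfied 2 clause(s); 2 remain; assigned so far: [1, 3]
unit clause [-4] forces x4=F; simplify:
  satisfied 2 clause(s); 0 remain; assigned so far: [1, 3, 4]

Answer: 0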